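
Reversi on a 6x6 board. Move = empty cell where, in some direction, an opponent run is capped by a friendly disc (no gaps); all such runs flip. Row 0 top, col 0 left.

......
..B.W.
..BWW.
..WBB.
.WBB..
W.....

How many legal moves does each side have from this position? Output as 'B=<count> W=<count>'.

-- B to move --
(0,3): no bracket -> illegal
(0,4): flips 2 -> legal
(0,5): no bracket -> illegal
(1,3): flips 1 -> legal
(1,5): flips 1 -> legal
(2,1): flips 1 -> legal
(2,5): flips 2 -> legal
(3,0): no bracket -> illegal
(3,1): flips 1 -> legal
(3,5): no bracket -> illegal
(4,0): flips 1 -> legal
(5,1): no bracket -> illegal
(5,2): no bracket -> illegal
B mobility = 7
-- W to move --
(0,1): flips 1 -> legal
(0,2): flips 2 -> legal
(0,3): no bracket -> illegal
(1,1): no bracket -> illegal
(1,3): no bracket -> illegal
(2,1): flips 1 -> legal
(2,5): no bracket -> illegal
(3,1): no bracket -> illegal
(3,5): flips 2 -> legal
(4,4): flips 3 -> legal
(4,5): flips 1 -> legal
(5,1): flips 2 -> legal
(5,2): flips 1 -> legal
(5,3): flips 2 -> legal
(5,4): flips 1 -> legal
W mobility = 10

Answer: B=7 W=10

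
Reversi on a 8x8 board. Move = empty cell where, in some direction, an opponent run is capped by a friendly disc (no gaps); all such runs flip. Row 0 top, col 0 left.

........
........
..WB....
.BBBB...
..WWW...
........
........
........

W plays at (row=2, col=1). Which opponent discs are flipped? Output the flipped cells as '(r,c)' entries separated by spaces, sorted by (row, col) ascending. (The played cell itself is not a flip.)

Dir NW: first cell '.' (not opp) -> no flip
Dir N: first cell '.' (not opp) -> no flip
Dir NE: first cell '.' (not opp) -> no flip
Dir W: first cell '.' (not opp) -> no flip
Dir E: first cell 'W' (not opp) -> no flip
Dir SW: first cell '.' (not opp) -> no flip
Dir S: opp run (3,1), next='.' -> no flip
Dir SE: opp run (3,2) capped by W -> flip

Answer: (3,2)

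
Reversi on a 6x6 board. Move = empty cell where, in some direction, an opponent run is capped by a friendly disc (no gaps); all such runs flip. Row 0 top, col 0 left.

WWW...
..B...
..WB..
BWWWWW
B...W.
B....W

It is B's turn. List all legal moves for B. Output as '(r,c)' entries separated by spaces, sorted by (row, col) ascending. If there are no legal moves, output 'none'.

Answer: (1,3) (2,1) (4,1) (4,2) (4,3) (4,5)

Derivation:
(0,3): no bracket -> illegal
(1,0): no bracket -> illegal
(1,1): no bracket -> illegal
(1,3): flips 2 -> legal
(2,0): no bracket -> illegal
(2,1): flips 1 -> legal
(2,4): no bracket -> illegal
(2,5): no bracket -> illegal
(4,1): flips 1 -> legal
(4,2): flips 2 -> legal
(4,3): flips 1 -> legal
(4,5): flips 1 -> legal
(5,3): no bracket -> illegal
(5,4): no bracket -> illegal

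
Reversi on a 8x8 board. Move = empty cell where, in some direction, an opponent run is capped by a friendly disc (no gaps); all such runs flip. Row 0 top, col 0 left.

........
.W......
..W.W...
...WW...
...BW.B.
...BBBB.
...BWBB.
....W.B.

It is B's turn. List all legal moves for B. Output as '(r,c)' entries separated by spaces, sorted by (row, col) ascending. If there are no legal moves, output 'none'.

(0,0): flips 4 -> legal
(0,1): no bracket -> illegal
(0,2): no bracket -> illegal
(1,0): no bracket -> illegal
(1,2): no bracket -> illegal
(1,3): no bracket -> illegal
(1,4): flips 3 -> legal
(1,5): no bracket -> illegal
(2,0): no bracket -> illegal
(2,1): no bracket -> illegal
(2,3): flips 1 -> legal
(2,5): flips 1 -> legal
(3,1): no bracket -> illegal
(3,2): no bracket -> illegal
(3,5): flips 1 -> legal
(4,2): no bracket -> illegal
(4,5): flips 1 -> legal
(7,3): flips 1 -> legal
(7,5): flips 1 -> legal

Answer: (0,0) (1,4) (2,3) (2,5) (3,5) (4,5) (7,3) (7,5)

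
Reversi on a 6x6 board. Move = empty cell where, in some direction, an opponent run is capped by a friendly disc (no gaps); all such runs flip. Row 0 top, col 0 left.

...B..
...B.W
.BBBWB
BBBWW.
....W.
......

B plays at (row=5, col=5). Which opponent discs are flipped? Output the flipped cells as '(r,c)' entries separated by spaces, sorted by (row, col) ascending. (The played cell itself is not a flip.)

Answer: (3,3) (4,4)

Derivation:
Dir NW: opp run (4,4) (3,3) capped by B -> flip
Dir N: first cell '.' (not opp) -> no flip
Dir NE: edge -> no flip
Dir W: first cell '.' (not opp) -> no flip
Dir E: edge -> no flip
Dir SW: edge -> no flip
Dir S: edge -> no flip
Dir SE: edge -> no flip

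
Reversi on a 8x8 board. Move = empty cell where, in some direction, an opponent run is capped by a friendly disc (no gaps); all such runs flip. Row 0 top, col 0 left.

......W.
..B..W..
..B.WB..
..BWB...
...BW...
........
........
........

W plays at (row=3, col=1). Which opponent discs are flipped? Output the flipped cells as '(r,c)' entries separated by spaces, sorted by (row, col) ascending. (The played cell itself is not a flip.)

Dir NW: first cell '.' (not opp) -> no flip
Dir N: first cell '.' (not opp) -> no flip
Dir NE: opp run (2,2), next='.' -> no flip
Dir W: first cell '.' (not opp) -> no flip
Dir E: opp run (3,2) capped by W -> flip
Dir SW: first cell '.' (not opp) -> no flip
Dir S: first cell '.' (not opp) -> no flip
Dir SE: first cell '.' (not opp) -> no flip

Answer: (3,2)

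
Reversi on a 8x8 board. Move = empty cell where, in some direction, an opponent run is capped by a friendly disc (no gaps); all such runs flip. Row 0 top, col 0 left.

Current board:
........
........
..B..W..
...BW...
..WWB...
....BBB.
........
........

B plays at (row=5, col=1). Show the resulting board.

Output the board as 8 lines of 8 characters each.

Place B at (5,1); scan 8 dirs for brackets.
Dir NW: first cell '.' (not opp) -> no flip
Dir N: first cell '.' (not opp) -> no flip
Dir NE: opp run (4,2) capped by B -> flip
Dir W: first cell '.' (not opp) -> no flip
Dir E: first cell '.' (not opp) -> no flip
Dir SW: first cell '.' (not opp) -> no flip
Dir S: first cell '.' (not opp) -> no flip
Dir SE: first cell '.' (not opp) -> no flip
All flips: (4,2)

Answer: ........
........
..B..W..
...BW...
..BWB...
.B..BBB.
........
........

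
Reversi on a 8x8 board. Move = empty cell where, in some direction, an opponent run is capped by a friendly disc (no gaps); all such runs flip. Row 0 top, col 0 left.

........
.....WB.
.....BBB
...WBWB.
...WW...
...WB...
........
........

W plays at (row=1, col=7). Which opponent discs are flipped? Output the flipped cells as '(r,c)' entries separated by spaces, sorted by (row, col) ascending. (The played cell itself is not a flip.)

Answer: (1,6) (2,6)

Derivation:
Dir NW: first cell '.' (not opp) -> no flip
Dir N: first cell '.' (not opp) -> no flip
Dir NE: edge -> no flip
Dir W: opp run (1,6) capped by W -> flip
Dir E: edge -> no flip
Dir SW: opp run (2,6) capped by W -> flip
Dir S: opp run (2,7), next='.' -> no flip
Dir SE: edge -> no flip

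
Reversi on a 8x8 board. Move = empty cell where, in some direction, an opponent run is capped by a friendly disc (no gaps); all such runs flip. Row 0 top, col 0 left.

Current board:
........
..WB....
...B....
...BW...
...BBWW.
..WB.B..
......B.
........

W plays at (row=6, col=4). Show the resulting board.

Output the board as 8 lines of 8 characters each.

Answer: ........
..WB....
...B....
...BW...
...BBWW.
..WB.W..
....W.B.
........

Derivation:
Place W at (6,4); scan 8 dirs for brackets.
Dir NW: opp run (5,3), next='.' -> no flip
Dir N: first cell '.' (not opp) -> no flip
Dir NE: opp run (5,5) capped by W -> flip
Dir W: first cell '.' (not opp) -> no flip
Dir E: first cell '.' (not opp) -> no flip
Dir SW: first cell '.' (not opp) -> no flip
Dir S: first cell '.' (not opp) -> no flip
Dir SE: first cell '.' (not opp) -> no flip
All flips: (5,5)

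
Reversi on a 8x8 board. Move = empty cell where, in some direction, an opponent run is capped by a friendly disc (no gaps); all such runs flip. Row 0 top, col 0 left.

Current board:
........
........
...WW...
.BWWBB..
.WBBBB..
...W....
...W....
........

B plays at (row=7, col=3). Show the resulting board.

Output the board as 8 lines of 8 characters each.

Answer: ........
........
...WW...
.BWWBB..
.WBBBB..
...B....
...B....
...B....

Derivation:
Place B at (7,3); scan 8 dirs for brackets.
Dir NW: first cell '.' (not opp) -> no flip
Dir N: opp run (6,3) (5,3) capped by B -> flip
Dir NE: first cell '.' (not opp) -> no flip
Dir W: first cell '.' (not opp) -> no flip
Dir E: first cell '.' (not opp) -> no flip
Dir SW: edge -> no flip
Dir S: edge -> no flip
Dir SE: edge -> no flip
All flips: (5,3) (6,3)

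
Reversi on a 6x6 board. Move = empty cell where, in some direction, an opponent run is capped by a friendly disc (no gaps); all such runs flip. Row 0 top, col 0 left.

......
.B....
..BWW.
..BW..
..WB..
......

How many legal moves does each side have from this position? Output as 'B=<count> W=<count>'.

-- B to move --
(1,2): no bracket -> illegal
(1,3): flips 2 -> legal
(1,4): flips 1 -> legal
(1,5): no bracket -> illegal
(2,5): flips 2 -> legal
(3,1): no bracket -> illegal
(3,4): flips 1 -> legal
(3,5): no bracket -> illegal
(4,1): flips 1 -> legal
(4,4): flips 1 -> legal
(5,1): no bracket -> illegal
(5,2): flips 1 -> legal
(5,3): no bracket -> illegal
B mobility = 7
-- W to move --
(0,0): flips 2 -> legal
(0,1): no bracket -> illegal
(0,2): no bracket -> illegal
(1,0): no bracket -> illegal
(1,2): flips 2 -> legal
(1,3): no bracket -> illegal
(2,0): no bracket -> illegal
(2,1): flips 1 -> legal
(3,1): flips 1 -> legal
(3,4): no bracket -> illegal
(4,1): flips 1 -> legal
(4,4): flips 1 -> legal
(5,2): no bracket -> illegal
(5,3): flips 1 -> legal
(5,4): no bracket -> illegal
W mobility = 7

Answer: B=7 W=7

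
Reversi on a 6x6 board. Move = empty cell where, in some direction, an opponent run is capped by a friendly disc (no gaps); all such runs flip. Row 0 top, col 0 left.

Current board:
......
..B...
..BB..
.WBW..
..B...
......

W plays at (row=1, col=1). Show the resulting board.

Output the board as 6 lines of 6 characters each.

Answer: ......
.WB...
..WB..
.WBW..
..B...
......

Derivation:
Place W at (1,1); scan 8 dirs for brackets.
Dir NW: first cell '.' (not opp) -> no flip
Dir N: first cell '.' (not opp) -> no flip
Dir NE: first cell '.' (not opp) -> no flip
Dir W: first cell '.' (not opp) -> no flip
Dir E: opp run (1,2), next='.' -> no flip
Dir SW: first cell '.' (not opp) -> no flip
Dir S: first cell '.' (not opp) -> no flip
Dir SE: opp run (2,2) capped by W -> flip
All flips: (2,2)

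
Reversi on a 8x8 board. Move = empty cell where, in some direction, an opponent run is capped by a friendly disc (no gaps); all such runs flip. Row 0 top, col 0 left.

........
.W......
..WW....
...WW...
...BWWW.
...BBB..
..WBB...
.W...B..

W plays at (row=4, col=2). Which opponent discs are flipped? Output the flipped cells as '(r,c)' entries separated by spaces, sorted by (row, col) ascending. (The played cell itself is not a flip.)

Dir NW: first cell '.' (not opp) -> no flip
Dir N: first cell '.' (not opp) -> no flip
Dir NE: first cell 'W' (not opp) -> no flip
Dir W: first cell '.' (not opp) -> no flip
Dir E: opp run (4,3) capped by W -> flip
Dir SW: first cell '.' (not opp) -> no flip
Dir S: first cell '.' (not opp) -> no flip
Dir SE: opp run (5,3) (6,4) (7,5), next=edge -> no flip

Answer: (4,3)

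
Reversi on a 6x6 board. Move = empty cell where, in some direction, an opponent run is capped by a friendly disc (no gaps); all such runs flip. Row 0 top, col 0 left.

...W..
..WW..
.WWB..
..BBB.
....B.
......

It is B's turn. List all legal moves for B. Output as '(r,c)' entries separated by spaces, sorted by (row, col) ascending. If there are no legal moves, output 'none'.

Answer: (0,1) (0,2) (1,0) (1,1) (2,0)

Derivation:
(0,1): flips 1 -> legal
(0,2): flips 2 -> legal
(0,4): no bracket -> illegal
(1,0): flips 1 -> legal
(1,1): flips 1 -> legal
(1,4): no bracket -> illegal
(2,0): flips 2 -> legal
(2,4): no bracket -> illegal
(3,0): no bracket -> illegal
(3,1): no bracket -> illegal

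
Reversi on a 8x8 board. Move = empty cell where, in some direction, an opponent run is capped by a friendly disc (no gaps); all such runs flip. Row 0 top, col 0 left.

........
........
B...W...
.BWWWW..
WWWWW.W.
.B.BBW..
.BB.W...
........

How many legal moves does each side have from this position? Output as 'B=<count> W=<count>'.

-- B to move --
(1,3): no bracket -> illegal
(1,4): flips 3 -> legal
(1,5): flips 3 -> legal
(2,1): flips 2 -> legal
(2,2): no bracket -> illegal
(2,3): flips 2 -> legal
(2,5): no bracket -> illegal
(2,6): flips 2 -> legal
(3,0): no bracket -> illegal
(3,6): flips 4 -> legal
(3,7): no bracket -> illegal
(4,5): no bracket -> illegal
(4,7): no bracket -> illegal
(5,0): no bracket -> illegal
(5,2): no bracket -> illegal
(5,6): flips 1 -> legal
(5,7): no bracket -> illegal
(6,3): no bracket -> illegal
(6,5): no bracket -> illegal
(6,6): no bracket -> illegal
(7,3): no bracket -> illegal
(7,4): flips 1 -> legal
(7,5): flips 1 -> legal
B mobility = 9
-- W to move --
(1,0): no bracket -> illegal
(1,1): no bracket -> illegal
(2,1): flips 1 -> legal
(2,2): flips 1 -> legal
(3,0): flips 1 -> legal
(4,5): no bracket -> illegal
(5,0): no bracket -> illegal
(5,2): flips 2 -> legal
(6,0): flips 1 -> legal
(6,3): flips 1 -> legal
(6,5): flips 1 -> legal
(7,0): no bracket -> illegal
(7,1): flips 4 -> legal
(7,2): no bracket -> illegal
(7,3): flips 2 -> legal
W mobility = 9

Answer: B=9 W=9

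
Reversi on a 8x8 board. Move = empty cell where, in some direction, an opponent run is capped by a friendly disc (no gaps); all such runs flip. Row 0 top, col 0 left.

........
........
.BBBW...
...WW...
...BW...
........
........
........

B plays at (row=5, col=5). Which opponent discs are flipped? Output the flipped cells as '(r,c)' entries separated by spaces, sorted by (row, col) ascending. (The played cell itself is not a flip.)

Dir NW: opp run (4,4) (3,3) capped by B -> flip
Dir N: first cell '.' (not opp) -> no flip
Dir NE: first cell '.' (not opp) -> no flip
Dir W: first cell '.' (not opp) -> no flip
Dir E: first cell '.' (not opp) -> no flip
Dir SW: first cell '.' (not opp) -> no flip
Dir S: first cell '.' (not opp) -> no flip
Dir SE: first cell '.' (not opp) -> no flip

Answer: (3,3) (4,4)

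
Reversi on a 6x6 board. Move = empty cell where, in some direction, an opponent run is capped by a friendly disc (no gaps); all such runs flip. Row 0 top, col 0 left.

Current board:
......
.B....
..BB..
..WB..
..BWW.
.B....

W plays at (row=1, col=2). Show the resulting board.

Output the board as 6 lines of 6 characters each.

Answer: ......
.BW...
..WB..
..WB..
..BWW.
.B....

Derivation:
Place W at (1,2); scan 8 dirs for brackets.
Dir NW: first cell '.' (not opp) -> no flip
Dir N: first cell '.' (not opp) -> no flip
Dir NE: first cell '.' (not opp) -> no flip
Dir W: opp run (1,1), next='.' -> no flip
Dir E: first cell '.' (not opp) -> no flip
Dir SW: first cell '.' (not opp) -> no flip
Dir S: opp run (2,2) capped by W -> flip
Dir SE: opp run (2,3), next='.' -> no flip
All flips: (2,2)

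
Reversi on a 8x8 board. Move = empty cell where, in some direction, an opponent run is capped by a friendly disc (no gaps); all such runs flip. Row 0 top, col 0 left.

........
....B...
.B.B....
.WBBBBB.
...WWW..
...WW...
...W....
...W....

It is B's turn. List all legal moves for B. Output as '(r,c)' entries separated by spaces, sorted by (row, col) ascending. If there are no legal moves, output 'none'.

(2,0): no bracket -> illegal
(2,2): no bracket -> illegal
(3,0): flips 1 -> legal
(4,0): no bracket -> illegal
(4,1): flips 1 -> legal
(4,2): no bracket -> illegal
(4,6): no bracket -> illegal
(5,2): flips 1 -> legal
(5,5): flips 2 -> legal
(5,6): flips 1 -> legal
(6,2): flips 2 -> legal
(6,4): flips 2 -> legal
(6,5): flips 2 -> legal
(7,2): flips 3 -> legal
(7,4): no bracket -> illegal

Answer: (3,0) (4,1) (5,2) (5,5) (5,6) (6,2) (6,4) (6,5) (7,2)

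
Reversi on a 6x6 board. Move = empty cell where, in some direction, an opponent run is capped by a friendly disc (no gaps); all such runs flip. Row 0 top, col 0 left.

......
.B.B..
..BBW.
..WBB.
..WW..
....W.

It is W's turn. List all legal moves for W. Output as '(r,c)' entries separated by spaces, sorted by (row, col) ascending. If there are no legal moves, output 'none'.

Answer: (0,2) (0,3) (1,2) (1,4) (2,1) (2,5) (3,5) (4,4)

Derivation:
(0,0): no bracket -> illegal
(0,1): no bracket -> illegal
(0,2): flips 1 -> legal
(0,3): flips 3 -> legal
(0,4): no bracket -> illegal
(1,0): no bracket -> illegal
(1,2): flips 1 -> legal
(1,4): flips 1 -> legal
(2,0): no bracket -> illegal
(2,1): flips 2 -> legal
(2,5): flips 1 -> legal
(3,1): no bracket -> illegal
(3,5): flips 2 -> legal
(4,4): flips 1 -> legal
(4,5): no bracket -> illegal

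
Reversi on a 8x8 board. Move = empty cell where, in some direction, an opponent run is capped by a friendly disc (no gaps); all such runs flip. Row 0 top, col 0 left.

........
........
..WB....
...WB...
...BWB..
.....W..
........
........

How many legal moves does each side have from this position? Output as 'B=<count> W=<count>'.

Answer: B=4 W=6

Derivation:
-- B to move --
(1,1): no bracket -> illegal
(1,2): no bracket -> illegal
(1,3): no bracket -> illegal
(2,1): flips 1 -> legal
(2,4): no bracket -> illegal
(3,1): no bracket -> illegal
(3,2): flips 1 -> legal
(3,5): no bracket -> illegal
(4,2): no bracket -> illegal
(4,6): no bracket -> illegal
(5,3): no bracket -> illegal
(5,4): flips 1 -> legal
(5,6): no bracket -> illegal
(6,4): no bracket -> illegal
(6,5): flips 1 -> legal
(6,6): no bracket -> illegal
B mobility = 4
-- W to move --
(1,2): no bracket -> illegal
(1,3): flips 1 -> legal
(1,4): no bracket -> illegal
(2,4): flips 2 -> legal
(2,5): no bracket -> illegal
(3,2): no bracket -> illegal
(3,5): flips 2 -> legal
(3,6): no bracket -> illegal
(4,2): flips 1 -> legal
(4,6): flips 1 -> legal
(5,2): no bracket -> illegal
(5,3): flips 1 -> legal
(5,4): no bracket -> illegal
(5,6): no bracket -> illegal
W mobility = 6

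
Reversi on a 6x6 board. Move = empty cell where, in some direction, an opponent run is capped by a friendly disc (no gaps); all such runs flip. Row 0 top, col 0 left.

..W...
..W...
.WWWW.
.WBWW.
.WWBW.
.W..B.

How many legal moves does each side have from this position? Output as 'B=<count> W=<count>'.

-- B to move --
(0,1): no bracket -> illegal
(0,3): no bracket -> illegal
(1,0): flips 1 -> legal
(1,1): no bracket -> illegal
(1,3): flips 2 -> legal
(1,4): flips 4 -> legal
(1,5): no bracket -> illegal
(2,0): no bracket -> illegal
(2,5): flips 1 -> legal
(3,0): flips 1 -> legal
(3,5): flips 2 -> legal
(4,0): flips 2 -> legal
(4,5): flips 1 -> legal
(5,0): flips 1 -> legal
(5,2): flips 1 -> legal
(5,3): no bracket -> illegal
(5,5): no bracket -> illegal
B mobility = 10
-- W to move --
(4,5): no bracket -> illegal
(5,2): flips 1 -> legal
(5,3): flips 1 -> legal
(5,5): no bracket -> illegal
W mobility = 2

Answer: B=10 W=2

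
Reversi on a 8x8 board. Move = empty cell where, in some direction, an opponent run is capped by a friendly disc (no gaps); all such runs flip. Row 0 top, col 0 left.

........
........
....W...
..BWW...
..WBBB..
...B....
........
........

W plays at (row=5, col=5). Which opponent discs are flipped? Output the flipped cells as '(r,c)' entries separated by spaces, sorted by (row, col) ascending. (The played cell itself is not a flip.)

Dir NW: opp run (4,4) capped by W -> flip
Dir N: opp run (4,5), next='.' -> no flip
Dir NE: first cell '.' (not opp) -> no flip
Dir W: first cell '.' (not opp) -> no flip
Dir E: first cell '.' (not opp) -> no flip
Dir SW: first cell '.' (not opp) -> no flip
Dir S: first cell '.' (not opp) -> no flip
Dir SE: first cell '.' (not opp) -> no flip

Answer: (4,4)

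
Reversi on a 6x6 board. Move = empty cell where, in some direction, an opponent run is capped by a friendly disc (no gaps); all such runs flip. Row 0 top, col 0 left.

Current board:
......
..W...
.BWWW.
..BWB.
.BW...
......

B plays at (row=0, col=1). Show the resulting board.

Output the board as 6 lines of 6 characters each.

Answer: .B....
..B...
.BWBW.
..BWB.
.BW...
......

Derivation:
Place B at (0,1); scan 8 dirs for brackets.
Dir NW: edge -> no flip
Dir N: edge -> no flip
Dir NE: edge -> no flip
Dir W: first cell '.' (not opp) -> no flip
Dir E: first cell '.' (not opp) -> no flip
Dir SW: first cell '.' (not opp) -> no flip
Dir S: first cell '.' (not opp) -> no flip
Dir SE: opp run (1,2) (2,3) capped by B -> flip
All flips: (1,2) (2,3)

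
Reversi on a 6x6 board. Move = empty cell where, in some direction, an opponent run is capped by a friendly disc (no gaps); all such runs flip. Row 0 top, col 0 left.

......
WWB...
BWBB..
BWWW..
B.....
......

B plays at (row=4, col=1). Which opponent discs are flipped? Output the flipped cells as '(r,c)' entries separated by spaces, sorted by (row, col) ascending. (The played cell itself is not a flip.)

Dir NW: first cell 'B' (not opp) -> no flip
Dir N: opp run (3,1) (2,1) (1,1), next='.' -> no flip
Dir NE: opp run (3,2) capped by B -> flip
Dir W: first cell 'B' (not opp) -> no flip
Dir E: first cell '.' (not opp) -> no flip
Dir SW: first cell '.' (not opp) -> no flip
Dir S: first cell '.' (not opp) -> no flip
Dir SE: first cell '.' (not opp) -> no flip

Answer: (3,2)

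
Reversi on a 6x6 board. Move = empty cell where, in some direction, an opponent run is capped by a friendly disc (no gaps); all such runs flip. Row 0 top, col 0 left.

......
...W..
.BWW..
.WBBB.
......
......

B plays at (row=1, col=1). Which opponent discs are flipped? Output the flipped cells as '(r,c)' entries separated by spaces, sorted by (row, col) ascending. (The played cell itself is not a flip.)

Answer: (2,2)

Derivation:
Dir NW: first cell '.' (not opp) -> no flip
Dir N: first cell '.' (not opp) -> no flip
Dir NE: first cell '.' (not opp) -> no flip
Dir W: first cell '.' (not opp) -> no flip
Dir E: first cell '.' (not opp) -> no flip
Dir SW: first cell '.' (not opp) -> no flip
Dir S: first cell 'B' (not opp) -> no flip
Dir SE: opp run (2,2) capped by B -> flip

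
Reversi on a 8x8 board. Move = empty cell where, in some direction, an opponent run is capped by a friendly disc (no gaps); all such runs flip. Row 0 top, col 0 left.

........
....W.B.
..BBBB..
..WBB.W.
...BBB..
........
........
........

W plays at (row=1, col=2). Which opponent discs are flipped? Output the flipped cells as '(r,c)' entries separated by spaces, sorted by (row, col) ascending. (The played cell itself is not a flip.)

Dir NW: first cell '.' (not opp) -> no flip
Dir N: first cell '.' (not opp) -> no flip
Dir NE: first cell '.' (not opp) -> no flip
Dir W: first cell '.' (not opp) -> no flip
Dir E: first cell '.' (not opp) -> no flip
Dir SW: first cell '.' (not opp) -> no flip
Dir S: opp run (2,2) capped by W -> flip
Dir SE: opp run (2,3) (3,4) (4,5), next='.' -> no flip

Answer: (2,2)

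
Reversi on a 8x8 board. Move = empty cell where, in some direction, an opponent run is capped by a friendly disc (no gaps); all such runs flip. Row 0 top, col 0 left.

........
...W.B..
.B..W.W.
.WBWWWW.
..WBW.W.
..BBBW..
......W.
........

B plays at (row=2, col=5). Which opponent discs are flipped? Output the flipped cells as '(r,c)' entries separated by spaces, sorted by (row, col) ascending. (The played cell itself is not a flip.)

Answer: (3,4)

Derivation:
Dir NW: first cell '.' (not opp) -> no flip
Dir N: first cell 'B' (not opp) -> no flip
Dir NE: first cell '.' (not opp) -> no flip
Dir W: opp run (2,4), next='.' -> no flip
Dir E: opp run (2,6), next='.' -> no flip
Dir SW: opp run (3,4) capped by B -> flip
Dir S: opp run (3,5), next='.' -> no flip
Dir SE: opp run (3,6), next='.' -> no flip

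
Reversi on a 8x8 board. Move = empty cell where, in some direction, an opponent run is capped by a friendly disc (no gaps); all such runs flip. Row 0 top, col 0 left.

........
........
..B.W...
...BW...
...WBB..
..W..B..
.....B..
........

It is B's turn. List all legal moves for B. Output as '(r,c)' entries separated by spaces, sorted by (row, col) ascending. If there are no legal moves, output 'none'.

(1,3): no bracket -> illegal
(1,4): flips 2 -> legal
(1,5): flips 1 -> legal
(2,3): flips 1 -> legal
(2,5): no bracket -> illegal
(3,2): no bracket -> illegal
(3,5): flips 1 -> legal
(4,1): no bracket -> illegal
(4,2): flips 1 -> legal
(5,1): no bracket -> illegal
(5,3): flips 1 -> legal
(5,4): no bracket -> illegal
(6,1): no bracket -> illegal
(6,2): no bracket -> illegal
(6,3): no bracket -> illegal

Answer: (1,4) (1,5) (2,3) (3,5) (4,2) (5,3)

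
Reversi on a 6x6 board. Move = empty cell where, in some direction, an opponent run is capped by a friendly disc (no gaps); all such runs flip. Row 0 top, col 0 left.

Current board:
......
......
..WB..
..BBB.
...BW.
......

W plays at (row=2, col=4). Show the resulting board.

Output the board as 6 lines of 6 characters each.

Place W at (2,4); scan 8 dirs for brackets.
Dir NW: first cell '.' (not opp) -> no flip
Dir N: first cell '.' (not opp) -> no flip
Dir NE: first cell '.' (not opp) -> no flip
Dir W: opp run (2,3) capped by W -> flip
Dir E: first cell '.' (not opp) -> no flip
Dir SW: opp run (3,3), next='.' -> no flip
Dir S: opp run (3,4) capped by W -> flip
Dir SE: first cell '.' (not opp) -> no flip
All flips: (2,3) (3,4)

Answer: ......
......
..WWW.
..BBW.
...BW.
......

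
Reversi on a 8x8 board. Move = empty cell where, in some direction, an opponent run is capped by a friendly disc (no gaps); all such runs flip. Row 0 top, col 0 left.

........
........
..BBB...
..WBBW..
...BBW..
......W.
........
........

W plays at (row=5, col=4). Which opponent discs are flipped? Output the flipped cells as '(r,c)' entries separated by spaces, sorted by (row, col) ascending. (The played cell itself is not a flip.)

Answer: (4,3)

Derivation:
Dir NW: opp run (4,3) capped by W -> flip
Dir N: opp run (4,4) (3,4) (2,4), next='.' -> no flip
Dir NE: first cell 'W' (not opp) -> no flip
Dir W: first cell '.' (not opp) -> no flip
Dir E: first cell '.' (not opp) -> no flip
Dir SW: first cell '.' (not opp) -> no flip
Dir S: first cell '.' (not opp) -> no flip
Dir SE: first cell '.' (not opp) -> no flip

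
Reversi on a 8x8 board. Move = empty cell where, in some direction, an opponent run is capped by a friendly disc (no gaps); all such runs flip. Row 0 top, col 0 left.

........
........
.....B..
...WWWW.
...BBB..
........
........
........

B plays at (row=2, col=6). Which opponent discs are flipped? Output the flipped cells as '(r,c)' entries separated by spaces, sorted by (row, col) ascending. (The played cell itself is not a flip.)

Answer: (3,5)

Derivation:
Dir NW: first cell '.' (not opp) -> no flip
Dir N: first cell '.' (not opp) -> no flip
Dir NE: first cell '.' (not opp) -> no flip
Dir W: first cell 'B' (not opp) -> no flip
Dir E: first cell '.' (not opp) -> no flip
Dir SW: opp run (3,5) capped by B -> flip
Dir S: opp run (3,6), next='.' -> no flip
Dir SE: first cell '.' (not opp) -> no flip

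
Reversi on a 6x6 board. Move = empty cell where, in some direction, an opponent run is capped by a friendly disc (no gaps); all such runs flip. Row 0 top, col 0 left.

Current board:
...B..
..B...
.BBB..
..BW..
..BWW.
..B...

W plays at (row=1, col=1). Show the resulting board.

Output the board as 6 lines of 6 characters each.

Place W at (1,1); scan 8 dirs for brackets.
Dir NW: first cell '.' (not opp) -> no flip
Dir N: first cell '.' (not opp) -> no flip
Dir NE: first cell '.' (not opp) -> no flip
Dir W: first cell '.' (not opp) -> no flip
Dir E: opp run (1,2), next='.' -> no flip
Dir SW: first cell '.' (not opp) -> no flip
Dir S: opp run (2,1), next='.' -> no flip
Dir SE: opp run (2,2) capped by W -> flip
All flips: (2,2)

Answer: ...B..
.WB...
.BWB..
..BW..
..BWW.
..B...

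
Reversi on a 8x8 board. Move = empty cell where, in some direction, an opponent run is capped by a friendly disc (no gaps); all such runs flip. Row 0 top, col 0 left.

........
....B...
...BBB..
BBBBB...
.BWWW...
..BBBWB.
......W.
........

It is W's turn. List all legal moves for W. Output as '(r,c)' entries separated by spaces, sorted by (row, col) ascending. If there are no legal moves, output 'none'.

(0,3): no bracket -> illegal
(0,4): flips 3 -> legal
(0,5): no bracket -> illegal
(1,2): no bracket -> illegal
(1,3): flips 2 -> legal
(1,5): flips 2 -> legal
(1,6): flips 2 -> legal
(2,0): flips 1 -> legal
(2,1): flips 1 -> legal
(2,2): flips 2 -> legal
(2,6): no bracket -> illegal
(3,5): no bracket -> illegal
(3,6): no bracket -> illegal
(4,0): flips 1 -> legal
(4,5): no bracket -> illegal
(4,6): flips 1 -> legal
(4,7): no bracket -> illegal
(5,0): no bracket -> illegal
(5,1): flips 3 -> legal
(5,7): flips 1 -> legal
(6,1): flips 1 -> legal
(6,2): flips 2 -> legal
(6,3): flips 1 -> legal
(6,4): flips 2 -> legal
(6,5): flips 1 -> legal
(6,7): no bracket -> illegal

Answer: (0,4) (1,3) (1,5) (1,6) (2,0) (2,1) (2,2) (4,0) (4,6) (5,1) (5,7) (6,1) (6,2) (6,3) (6,4) (6,5)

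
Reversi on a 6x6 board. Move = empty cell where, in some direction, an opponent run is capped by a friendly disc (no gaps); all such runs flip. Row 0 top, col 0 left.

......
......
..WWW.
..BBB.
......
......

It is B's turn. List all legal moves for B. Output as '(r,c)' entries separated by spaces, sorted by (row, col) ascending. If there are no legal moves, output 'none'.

(1,1): flips 1 -> legal
(1,2): flips 2 -> legal
(1,3): flips 1 -> legal
(1,4): flips 2 -> legal
(1,5): flips 1 -> legal
(2,1): no bracket -> illegal
(2,5): no bracket -> illegal
(3,1): no bracket -> illegal
(3,5): no bracket -> illegal

Answer: (1,1) (1,2) (1,3) (1,4) (1,5)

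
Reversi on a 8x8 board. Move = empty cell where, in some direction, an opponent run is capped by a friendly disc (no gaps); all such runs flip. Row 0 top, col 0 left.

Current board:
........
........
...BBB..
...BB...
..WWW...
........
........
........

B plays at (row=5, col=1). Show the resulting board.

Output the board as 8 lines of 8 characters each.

Place B at (5,1); scan 8 dirs for brackets.
Dir NW: first cell '.' (not opp) -> no flip
Dir N: first cell '.' (not opp) -> no flip
Dir NE: opp run (4,2) capped by B -> flip
Dir W: first cell '.' (not opp) -> no flip
Dir E: first cell '.' (not opp) -> no flip
Dir SW: first cell '.' (not opp) -> no flip
Dir S: first cell '.' (not opp) -> no flip
Dir SE: first cell '.' (not opp) -> no flip
All flips: (4,2)

Answer: ........
........
...BBB..
...BB...
..BWW...
.B......
........
........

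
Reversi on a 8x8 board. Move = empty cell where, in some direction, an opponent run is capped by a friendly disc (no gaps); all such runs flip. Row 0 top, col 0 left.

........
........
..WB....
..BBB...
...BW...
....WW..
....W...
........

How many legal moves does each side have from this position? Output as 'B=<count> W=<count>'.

Answer: B=7 W=3

Derivation:
-- B to move --
(1,1): flips 1 -> legal
(1,2): flips 1 -> legal
(1,3): no bracket -> illegal
(2,1): flips 1 -> legal
(3,1): no bracket -> illegal
(3,5): no bracket -> illegal
(4,5): flips 1 -> legal
(4,6): no bracket -> illegal
(5,3): no bracket -> illegal
(5,6): no bracket -> illegal
(6,3): no bracket -> illegal
(6,5): flips 1 -> legal
(6,6): flips 2 -> legal
(7,3): no bracket -> illegal
(7,4): flips 3 -> legal
(7,5): no bracket -> illegal
B mobility = 7
-- W to move --
(1,2): no bracket -> illegal
(1,3): no bracket -> illegal
(1,4): no bracket -> illegal
(2,1): flips 2 -> legal
(2,4): flips 2 -> legal
(2,5): no bracket -> illegal
(3,1): no bracket -> illegal
(3,5): no bracket -> illegal
(4,1): no bracket -> illegal
(4,2): flips 2 -> legal
(4,5): no bracket -> illegal
(5,2): no bracket -> illegal
(5,3): no bracket -> illegal
W mobility = 3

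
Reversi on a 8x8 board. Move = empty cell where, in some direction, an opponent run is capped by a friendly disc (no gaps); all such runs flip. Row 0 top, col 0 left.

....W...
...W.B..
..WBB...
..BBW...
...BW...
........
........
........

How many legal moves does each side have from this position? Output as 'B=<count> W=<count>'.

Answer: B=10 W=9

Derivation:
-- B to move --
(0,2): flips 1 -> legal
(0,3): flips 1 -> legal
(0,5): no bracket -> illegal
(1,1): flips 1 -> legal
(1,2): flips 1 -> legal
(1,4): no bracket -> illegal
(2,1): flips 1 -> legal
(2,5): flips 1 -> legal
(3,1): no bracket -> illegal
(3,5): flips 1 -> legal
(4,5): flips 2 -> legal
(5,3): no bracket -> illegal
(5,4): flips 2 -> legal
(5,5): flips 1 -> legal
B mobility = 10
-- W to move --
(0,5): no bracket -> illegal
(0,6): no bracket -> illegal
(1,2): flips 1 -> legal
(1,4): flips 1 -> legal
(1,6): no bracket -> illegal
(2,1): no bracket -> illegal
(2,5): flips 2 -> legal
(2,6): flips 1 -> legal
(3,1): flips 2 -> legal
(3,5): flips 1 -> legal
(4,1): no bracket -> illegal
(4,2): flips 2 -> legal
(5,2): flips 1 -> legal
(5,3): flips 3 -> legal
(5,4): no bracket -> illegal
W mobility = 9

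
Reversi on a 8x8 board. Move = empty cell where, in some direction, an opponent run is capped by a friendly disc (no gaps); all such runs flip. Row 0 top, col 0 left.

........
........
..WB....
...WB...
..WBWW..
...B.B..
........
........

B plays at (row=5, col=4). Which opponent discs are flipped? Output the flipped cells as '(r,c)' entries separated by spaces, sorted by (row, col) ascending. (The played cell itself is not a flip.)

Dir NW: first cell 'B' (not opp) -> no flip
Dir N: opp run (4,4) capped by B -> flip
Dir NE: opp run (4,5), next='.' -> no flip
Dir W: first cell 'B' (not opp) -> no flip
Dir E: first cell 'B' (not opp) -> no flip
Dir SW: first cell '.' (not opp) -> no flip
Dir S: first cell '.' (not opp) -> no flip
Dir SE: first cell '.' (not opp) -> no flip

Answer: (4,4)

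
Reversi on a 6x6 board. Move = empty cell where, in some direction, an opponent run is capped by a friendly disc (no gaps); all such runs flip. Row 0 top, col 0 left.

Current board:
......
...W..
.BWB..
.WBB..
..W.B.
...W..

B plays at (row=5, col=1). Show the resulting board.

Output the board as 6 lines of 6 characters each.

Place B at (5,1); scan 8 dirs for brackets.
Dir NW: first cell '.' (not opp) -> no flip
Dir N: first cell '.' (not opp) -> no flip
Dir NE: opp run (4,2) capped by B -> flip
Dir W: first cell '.' (not opp) -> no flip
Dir E: first cell '.' (not opp) -> no flip
Dir SW: edge -> no flip
Dir S: edge -> no flip
Dir SE: edge -> no flip
All flips: (4,2)

Answer: ......
...W..
.BWB..
.WBB..
..B.B.
.B.W..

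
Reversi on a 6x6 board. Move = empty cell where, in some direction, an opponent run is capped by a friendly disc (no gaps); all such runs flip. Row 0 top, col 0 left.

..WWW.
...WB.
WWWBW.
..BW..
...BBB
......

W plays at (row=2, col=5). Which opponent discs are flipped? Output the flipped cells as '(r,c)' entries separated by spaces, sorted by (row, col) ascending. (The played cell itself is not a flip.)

Answer: (1,4)

Derivation:
Dir NW: opp run (1,4) capped by W -> flip
Dir N: first cell '.' (not opp) -> no flip
Dir NE: edge -> no flip
Dir W: first cell 'W' (not opp) -> no flip
Dir E: edge -> no flip
Dir SW: first cell '.' (not opp) -> no flip
Dir S: first cell '.' (not opp) -> no flip
Dir SE: edge -> no flip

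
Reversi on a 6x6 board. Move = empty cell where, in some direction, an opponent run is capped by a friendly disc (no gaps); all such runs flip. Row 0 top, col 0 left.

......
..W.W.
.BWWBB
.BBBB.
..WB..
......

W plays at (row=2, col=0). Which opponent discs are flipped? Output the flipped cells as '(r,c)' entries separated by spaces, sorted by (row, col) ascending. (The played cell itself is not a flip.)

Dir NW: edge -> no flip
Dir N: first cell '.' (not opp) -> no flip
Dir NE: first cell '.' (not opp) -> no flip
Dir W: edge -> no flip
Dir E: opp run (2,1) capped by W -> flip
Dir SW: edge -> no flip
Dir S: first cell '.' (not opp) -> no flip
Dir SE: opp run (3,1) capped by W -> flip

Answer: (2,1) (3,1)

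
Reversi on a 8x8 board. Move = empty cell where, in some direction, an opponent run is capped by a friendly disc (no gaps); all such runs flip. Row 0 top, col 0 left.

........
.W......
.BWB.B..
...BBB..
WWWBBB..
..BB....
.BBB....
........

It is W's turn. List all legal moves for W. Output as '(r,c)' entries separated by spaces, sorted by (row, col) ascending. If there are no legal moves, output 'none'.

Answer: (2,0) (2,4) (3,1) (4,6) (5,5) (6,4) (7,2) (7,4)

Derivation:
(1,0): no bracket -> illegal
(1,2): no bracket -> illegal
(1,3): no bracket -> illegal
(1,4): no bracket -> illegal
(1,5): no bracket -> illegal
(1,6): no bracket -> illegal
(2,0): flips 1 -> legal
(2,4): flips 2 -> legal
(2,6): no bracket -> illegal
(3,0): no bracket -> illegal
(3,1): flips 1 -> legal
(3,2): no bracket -> illegal
(3,6): no bracket -> illegal
(4,6): flips 3 -> legal
(5,0): no bracket -> illegal
(5,1): no bracket -> illegal
(5,4): no bracket -> illegal
(5,5): flips 2 -> legal
(5,6): no bracket -> illegal
(6,0): no bracket -> illegal
(6,4): flips 1 -> legal
(7,0): no bracket -> illegal
(7,1): no bracket -> illegal
(7,2): flips 2 -> legal
(7,3): no bracket -> illegal
(7,4): flips 2 -> legal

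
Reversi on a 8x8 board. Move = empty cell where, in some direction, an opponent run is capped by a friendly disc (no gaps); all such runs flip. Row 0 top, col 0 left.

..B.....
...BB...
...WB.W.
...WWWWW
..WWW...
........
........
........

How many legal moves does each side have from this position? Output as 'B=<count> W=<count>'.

Answer: B=6 W=5

Derivation:
-- B to move --
(1,2): no bracket -> illegal
(1,5): no bracket -> illegal
(1,6): no bracket -> illegal
(1,7): no bracket -> illegal
(2,2): flips 1 -> legal
(2,5): no bracket -> illegal
(2,7): no bracket -> illegal
(3,1): no bracket -> illegal
(3,2): flips 1 -> legal
(4,1): no bracket -> illegal
(4,5): no bracket -> illegal
(4,6): flips 1 -> legal
(4,7): no bracket -> illegal
(5,1): flips 2 -> legal
(5,2): no bracket -> illegal
(5,3): flips 3 -> legal
(5,4): flips 2 -> legal
(5,5): no bracket -> illegal
B mobility = 6
-- W to move --
(0,1): no bracket -> illegal
(0,3): flips 1 -> legal
(0,4): flips 2 -> legal
(0,5): flips 1 -> legal
(1,1): no bracket -> illegal
(1,2): no bracket -> illegal
(1,5): flips 1 -> legal
(2,2): no bracket -> illegal
(2,5): flips 1 -> legal
W mobility = 5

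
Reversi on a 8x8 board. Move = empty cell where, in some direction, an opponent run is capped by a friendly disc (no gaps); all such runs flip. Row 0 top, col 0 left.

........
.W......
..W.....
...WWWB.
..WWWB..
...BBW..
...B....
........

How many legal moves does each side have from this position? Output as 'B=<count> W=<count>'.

Answer: B=9 W=8

Derivation:
-- B to move --
(0,0): no bracket -> illegal
(0,1): no bracket -> illegal
(0,2): no bracket -> illegal
(1,0): no bracket -> illegal
(1,2): no bracket -> illegal
(1,3): no bracket -> illegal
(2,0): no bracket -> illegal
(2,1): no bracket -> illegal
(2,3): flips 3 -> legal
(2,4): flips 2 -> legal
(2,5): flips 1 -> legal
(2,6): flips 2 -> legal
(3,1): flips 1 -> legal
(3,2): flips 4 -> legal
(4,1): flips 3 -> legal
(4,6): no bracket -> illegal
(5,1): no bracket -> illegal
(5,2): no bracket -> illegal
(5,6): flips 1 -> legal
(6,4): no bracket -> illegal
(6,5): flips 1 -> legal
(6,6): no bracket -> illegal
B mobility = 9
-- W to move --
(2,5): no bracket -> illegal
(2,6): no bracket -> illegal
(2,7): no bracket -> illegal
(3,7): flips 1 -> legal
(4,6): flips 1 -> legal
(4,7): no bracket -> illegal
(5,2): flips 2 -> legal
(5,6): flips 1 -> legal
(6,2): flips 1 -> legal
(6,4): flips 2 -> legal
(6,5): flips 1 -> legal
(7,2): no bracket -> illegal
(7,3): flips 2 -> legal
(7,4): no bracket -> illegal
W mobility = 8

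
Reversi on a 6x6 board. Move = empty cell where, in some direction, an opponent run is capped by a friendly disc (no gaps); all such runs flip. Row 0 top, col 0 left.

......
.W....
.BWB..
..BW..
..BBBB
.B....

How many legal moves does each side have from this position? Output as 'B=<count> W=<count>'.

-- B to move --
(0,0): flips 3 -> legal
(0,1): flips 1 -> legal
(0,2): no bracket -> illegal
(1,0): no bracket -> illegal
(1,2): flips 1 -> legal
(1,3): no bracket -> illegal
(2,0): no bracket -> illegal
(2,4): flips 1 -> legal
(3,1): no bracket -> illegal
(3,4): flips 1 -> legal
B mobility = 5
-- W to move --
(1,0): no bracket -> illegal
(1,2): no bracket -> illegal
(1,3): flips 1 -> legal
(1,4): no bracket -> illegal
(2,0): flips 1 -> legal
(2,4): flips 1 -> legal
(3,0): no bracket -> illegal
(3,1): flips 2 -> legal
(3,4): no bracket -> illegal
(3,5): no bracket -> illegal
(4,0): no bracket -> illegal
(4,1): no bracket -> illegal
(5,0): no bracket -> illegal
(5,2): flips 2 -> legal
(5,3): flips 1 -> legal
(5,4): no bracket -> illegal
(5,5): flips 1 -> legal
W mobility = 7

Answer: B=5 W=7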